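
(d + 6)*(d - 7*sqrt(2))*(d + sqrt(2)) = d^3 - 6*sqrt(2)*d^2 + 6*d^2 - 36*sqrt(2)*d - 14*d - 84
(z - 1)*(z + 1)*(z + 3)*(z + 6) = z^4 + 9*z^3 + 17*z^2 - 9*z - 18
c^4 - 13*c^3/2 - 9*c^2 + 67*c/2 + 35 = (c - 7)*(c - 5/2)*(c + 1)*(c + 2)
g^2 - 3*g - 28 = (g - 7)*(g + 4)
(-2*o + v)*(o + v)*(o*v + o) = -2*o^3*v - 2*o^3 - o^2*v^2 - o^2*v + o*v^3 + o*v^2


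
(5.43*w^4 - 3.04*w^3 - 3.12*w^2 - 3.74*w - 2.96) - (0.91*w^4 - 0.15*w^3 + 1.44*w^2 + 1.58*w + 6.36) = 4.52*w^4 - 2.89*w^3 - 4.56*w^2 - 5.32*w - 9.32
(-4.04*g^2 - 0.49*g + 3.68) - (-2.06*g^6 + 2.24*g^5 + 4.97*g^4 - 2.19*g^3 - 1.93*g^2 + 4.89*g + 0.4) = 2.06*g^6 - 2.24*g^5 - 4.97*g^4 + 2.19*g^3 - 2.11*g^2 - 5.38*g + 3.28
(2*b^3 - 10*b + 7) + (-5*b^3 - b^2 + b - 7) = -3*b^3 - b^2 - 9*b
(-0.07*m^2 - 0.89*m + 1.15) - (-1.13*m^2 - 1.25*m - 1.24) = 1.06*m^2 + 0.36*m + 2.39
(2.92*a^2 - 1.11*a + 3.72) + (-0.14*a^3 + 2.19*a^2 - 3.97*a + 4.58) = -0.14*a^3 + 5.11*a^2 - 5.08*a + 8.3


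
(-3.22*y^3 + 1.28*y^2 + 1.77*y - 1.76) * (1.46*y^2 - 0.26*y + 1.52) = -4.7012*y^5 + 2.706*y^4 - 2.643*y^3 - 1.0842*y^2 + 3.148*y - 2.6752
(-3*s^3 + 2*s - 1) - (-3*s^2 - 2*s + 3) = -3*s^3 + 3*s^2 + 4*s - 4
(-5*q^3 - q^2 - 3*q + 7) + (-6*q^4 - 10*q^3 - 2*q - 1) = -6*q^4 - 15*q^3 - q^2 - 5*q + 6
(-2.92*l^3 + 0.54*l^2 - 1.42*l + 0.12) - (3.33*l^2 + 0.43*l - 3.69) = -2.92*l^3 - 2.79*l^2 - 1.85*l + 3.81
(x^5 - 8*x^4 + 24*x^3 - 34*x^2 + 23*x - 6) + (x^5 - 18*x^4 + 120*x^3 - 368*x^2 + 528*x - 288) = 2*x^5 - 26*x^4 + 144*x^3 - 402*x^2 + 551*x - 294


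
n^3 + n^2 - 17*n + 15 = (n - 3)*(n - 1)*(n + 5)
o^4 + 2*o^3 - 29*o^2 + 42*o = o*(o - 3)*(o - 2)*(o + 7)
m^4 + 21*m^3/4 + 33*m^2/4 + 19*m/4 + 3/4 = (m + 1/4)*(m + 1)^2*(m + 3)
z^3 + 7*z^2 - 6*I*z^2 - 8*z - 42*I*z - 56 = (z + 7)*(z - 4*I)*(z - 2*I)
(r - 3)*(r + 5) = r^2 + 2*r - 15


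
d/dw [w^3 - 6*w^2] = 3*w*(w - 4)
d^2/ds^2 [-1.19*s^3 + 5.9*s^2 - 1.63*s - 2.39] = 11.8 - 7.14*s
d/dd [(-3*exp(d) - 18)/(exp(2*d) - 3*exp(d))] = 3*(exp(2*d) + 12*exp(d) - 18)*exp(-d)/(exp(2*d) - 6*exp(d) + 9)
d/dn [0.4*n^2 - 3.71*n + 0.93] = 0.8*n - 3.71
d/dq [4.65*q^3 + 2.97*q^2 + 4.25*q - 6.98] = 13.95*q^2 + 5.94*q + 4.25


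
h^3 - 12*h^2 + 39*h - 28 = (h - 7)*(h - 4)*(h - 1)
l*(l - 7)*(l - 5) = l^3 - 12*l^2 + 35*l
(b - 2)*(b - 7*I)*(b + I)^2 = b^4 - 2*b^3 - 5*I*b^3 + 13*b^2 + 10*I*b^2 - 26*b + 7*I*b - 14*I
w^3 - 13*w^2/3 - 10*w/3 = w*(w - 5)*(w + 2/3)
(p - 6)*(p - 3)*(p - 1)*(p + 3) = p^4 - 7*p^3 - 3*p^2 + 63*p - 54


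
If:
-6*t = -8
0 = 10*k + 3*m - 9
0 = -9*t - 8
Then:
No Solution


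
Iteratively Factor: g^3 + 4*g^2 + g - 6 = (g + 2)*(g^2 + 2*g - 3) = (g - 1)*(g + 2)*(g + 3)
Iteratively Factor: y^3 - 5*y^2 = (y - 5)*(y^2) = y*(y - 5)*(y)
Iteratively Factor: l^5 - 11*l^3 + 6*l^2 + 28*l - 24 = (l - 1)*(l^4 + l^3 - 10*l^2 - 4*l + 24) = (l - 1)*(l + 2)*(l^3 - l^2 - 8*l + 12) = (l - 1)*(l + 2)*(l + 3)*(l^2 - 4*l + 4) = (l - 2)*(l - 1)*(l + 2)*(l + 3)*(l - 2)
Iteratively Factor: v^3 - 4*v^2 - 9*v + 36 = (v - 3)*(v^2 - v - 12) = (v - 3)*(v + 3)*(v - 4)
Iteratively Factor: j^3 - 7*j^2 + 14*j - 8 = (j - 4)*(j^2 - 3*j + 2) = (j - 4)*(j - 1)*(j - 2)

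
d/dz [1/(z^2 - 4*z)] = 2*(2 - z)/(z^2*(z - 4)^2)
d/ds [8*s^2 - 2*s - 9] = 16*s - 2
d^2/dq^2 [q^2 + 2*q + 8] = 2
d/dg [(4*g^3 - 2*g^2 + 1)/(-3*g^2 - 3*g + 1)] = (-12*g^4 - 24*g^3 + 18*g^2 + 2*g + 3)/(9*g^4 + 18*g^3 + 3*g^2 - 6*g + 1)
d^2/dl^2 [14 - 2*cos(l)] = 2*cos(l)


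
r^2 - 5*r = r*(r - 5)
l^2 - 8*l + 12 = (l - 6)*(l - 2)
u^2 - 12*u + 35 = (u - 7)*(u - 5)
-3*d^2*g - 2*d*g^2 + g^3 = g*(-3*d + g)*(d + g)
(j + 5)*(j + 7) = j^2 + 12*j + 35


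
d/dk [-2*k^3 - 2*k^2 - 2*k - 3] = -6*k^2 - 4*k - 2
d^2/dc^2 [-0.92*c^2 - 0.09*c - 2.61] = -1.84000000000000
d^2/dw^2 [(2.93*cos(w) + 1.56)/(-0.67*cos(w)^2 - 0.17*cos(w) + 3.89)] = (0.0739049503256551*(1 - cos(w)^2)^2 + 0.0393957715763688*cos(w)^5 + 1.30955871411487*cos(w)^3 + 0.568471156147884*cos(w)^2 - 0.0454132192392511*cos(w) - 0.436241023549576)/(0.208074534161491*cos(w)^2 + 0.0527950310559006*cos(w) - 1.20807453416149)^3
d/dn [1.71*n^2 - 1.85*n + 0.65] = 3.42*n - 1.85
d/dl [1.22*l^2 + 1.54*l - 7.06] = 2.44*l + 1.54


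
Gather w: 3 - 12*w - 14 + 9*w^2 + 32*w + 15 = 9*w^2 + 20*w + 4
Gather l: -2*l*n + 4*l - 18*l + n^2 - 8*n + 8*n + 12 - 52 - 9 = l*(-2*n - 14) + n^2 - 49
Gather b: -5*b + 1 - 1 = -5*b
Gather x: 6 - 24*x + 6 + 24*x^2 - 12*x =24*x^2 - 36*x + 12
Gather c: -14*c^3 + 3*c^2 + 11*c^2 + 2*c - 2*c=-14*c^3 + 14*c^2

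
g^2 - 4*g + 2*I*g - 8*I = (g - 4)*(g + 2*I)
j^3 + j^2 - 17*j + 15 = (j - 3)*(j - 1)*(j + 5)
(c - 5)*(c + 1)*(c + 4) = c^3 - 21*c - 20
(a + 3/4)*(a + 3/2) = a^2 + 9*a/4 + 9/8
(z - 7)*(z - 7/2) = z^2 - 21*z/2 + 49/2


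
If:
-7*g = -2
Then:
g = 2/7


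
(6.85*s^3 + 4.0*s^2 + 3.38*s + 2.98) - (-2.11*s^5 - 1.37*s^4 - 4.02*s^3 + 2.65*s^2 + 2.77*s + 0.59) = 2.11*s^5 + 1.37*s^4 + 10.87*s^3 + 1.35*s^2 + 0.61*s + 2.39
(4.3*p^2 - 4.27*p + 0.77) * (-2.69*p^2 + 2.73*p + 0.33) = -11.567*p^4 + 23.2253*p^3 - 12.3094*p^2 + 0.693*p + 0.2541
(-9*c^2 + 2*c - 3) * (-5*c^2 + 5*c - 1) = 45*c^4 - 55*c^3 + 34*c^2 - 17*c + 3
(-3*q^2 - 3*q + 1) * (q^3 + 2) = -3*q^5 - 3*q^4 + q^3 - 6*q^2 - 6*q + 2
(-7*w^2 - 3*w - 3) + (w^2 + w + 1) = -6*w^2 - 2*w - 2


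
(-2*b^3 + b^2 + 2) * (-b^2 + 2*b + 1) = 2*b^5 - 5*b^4 - b^2 + 4*b + 2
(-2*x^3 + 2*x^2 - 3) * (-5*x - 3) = 10*x^4 - 4*x^3 - 6*x^2 + 15*x + 9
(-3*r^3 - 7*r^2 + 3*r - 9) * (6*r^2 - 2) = -18*r^5 - 42*r^4 + 24*r^3 - 40*r^2 - 6*r + 18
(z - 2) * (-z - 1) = -z^2 + z + 2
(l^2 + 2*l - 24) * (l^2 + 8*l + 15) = l^4 + 10*l^3 + 7*l^2 - 162*l - 360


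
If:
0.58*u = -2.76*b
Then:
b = -0.210144927536232*u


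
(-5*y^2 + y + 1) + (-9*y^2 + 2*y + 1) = -14*y^2 + 3*y + 2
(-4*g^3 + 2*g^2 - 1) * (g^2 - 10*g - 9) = -4*g^5 + 42*g^4 + 16*g^3 - 19*g^2 + 10*g + 9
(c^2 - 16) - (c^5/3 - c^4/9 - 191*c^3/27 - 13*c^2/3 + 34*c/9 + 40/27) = -c^5/3 + c^4/9 + 191*c^3/27 + 16*c^2/3 - 34*c/9 - 472/27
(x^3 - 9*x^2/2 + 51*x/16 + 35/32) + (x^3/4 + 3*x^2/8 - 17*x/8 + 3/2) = 5*x^3/4 - 33*x^2/8 + 17*x/16 + 83/32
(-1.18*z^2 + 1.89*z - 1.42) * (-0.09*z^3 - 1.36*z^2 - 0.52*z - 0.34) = 0.1062*z^5 + 1.4347*z^4 - 1.829*z^3 + 1.3496*z^2 + 0.0957999999999999*z + 0.4828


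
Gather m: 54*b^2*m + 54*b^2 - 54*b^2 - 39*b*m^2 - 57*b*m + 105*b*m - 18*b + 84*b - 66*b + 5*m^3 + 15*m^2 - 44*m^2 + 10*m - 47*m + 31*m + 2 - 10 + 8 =5*m^3 + m^2*(-39*b - 29) + m*(54*b^2 + 48*b - 6)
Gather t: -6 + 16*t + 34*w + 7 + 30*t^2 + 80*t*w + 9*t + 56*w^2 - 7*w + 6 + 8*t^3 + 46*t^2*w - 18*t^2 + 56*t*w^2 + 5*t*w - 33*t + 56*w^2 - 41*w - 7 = 8*t^3 + t^2*(46*w + 12) + t*(56*w^2 + 85*w - 8) + 112*w^2 - 14*w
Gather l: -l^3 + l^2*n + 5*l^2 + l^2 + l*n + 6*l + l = -l^3 + l^2*(n + 6) + l*(n + 7)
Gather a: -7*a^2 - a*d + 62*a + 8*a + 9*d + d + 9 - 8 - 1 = -7*a^2 + a*(70 - d) + 10*d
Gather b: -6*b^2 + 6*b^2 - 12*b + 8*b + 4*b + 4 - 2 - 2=0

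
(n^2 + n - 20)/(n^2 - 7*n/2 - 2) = 2*(n + 5)/(2*n + 1)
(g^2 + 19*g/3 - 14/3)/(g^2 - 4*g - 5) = (-3*g^2 - 19*g + 14)/(3*(-g^2 + 4*g + 5))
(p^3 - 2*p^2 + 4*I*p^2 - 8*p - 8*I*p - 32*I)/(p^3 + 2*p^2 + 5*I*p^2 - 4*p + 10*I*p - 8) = (p - 4)/(p + I)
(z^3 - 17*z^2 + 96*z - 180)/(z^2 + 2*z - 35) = (z^2 - 12*z + 36)/(z + 7)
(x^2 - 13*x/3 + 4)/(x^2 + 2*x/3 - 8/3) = (x - 3)/(x + 2)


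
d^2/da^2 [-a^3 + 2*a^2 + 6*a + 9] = 4 - 6*a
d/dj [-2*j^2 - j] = -4*j - 1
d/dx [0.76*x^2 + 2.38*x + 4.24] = 1.52*x + 2.38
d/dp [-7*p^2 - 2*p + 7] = -14*p - 2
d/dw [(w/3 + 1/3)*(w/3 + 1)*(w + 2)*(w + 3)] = 4*w^3/9 + 3*w^2 + 58*w/9 + 13/3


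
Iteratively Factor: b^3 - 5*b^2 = (b)*(b^2 - 5*b) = b*(b - 5)*(b)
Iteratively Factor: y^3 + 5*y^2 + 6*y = (y + 2)*(y^2 + 3*y) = y*(y + 2)*(y + 3)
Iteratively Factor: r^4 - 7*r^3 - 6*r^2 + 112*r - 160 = (r + 4)*(r^3 - 11*r^2 + 38*r - 40) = (r - 4)*(r + 4)*(r^2 - 7*r + 10) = (r - 5)*(r - 4)*(r + 4)*(r - 2)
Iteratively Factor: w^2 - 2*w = (w)*(w - 2)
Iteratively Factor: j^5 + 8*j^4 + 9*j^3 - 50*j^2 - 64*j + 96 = (j - 2)*(j^4 + 10*j^3 + 29*j^2 + 8*j - 48) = (j - 2)*(j + 4)*(j^3 + 6*j^2 + 5*j - 12) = (j - 2)*(j + 4)^2*(j^2 + 2*j - 3) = (j - 2)*(j - 1)*(j + 4)^2*(j + 3)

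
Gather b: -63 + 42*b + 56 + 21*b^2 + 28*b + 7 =21*b^2 + 70*b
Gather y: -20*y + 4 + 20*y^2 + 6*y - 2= 20*y^2 - 14*y + 2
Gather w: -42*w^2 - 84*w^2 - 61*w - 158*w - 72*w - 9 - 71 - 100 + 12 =-126*w^2 - 291*w - 168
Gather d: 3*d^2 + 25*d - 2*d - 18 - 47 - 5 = 3*d^2 + 23*d - 70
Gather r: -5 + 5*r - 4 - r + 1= 4*r - 8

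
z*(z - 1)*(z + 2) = z^3 + z^2 - 2*z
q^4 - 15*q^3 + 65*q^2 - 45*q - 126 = (q - 7)*(q - 6)*(q - 3)*(q + 1)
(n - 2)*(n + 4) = n^2 + 2*n - 8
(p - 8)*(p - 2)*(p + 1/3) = p^3 - 29*p^2/3 + 38*p/3 + 16/3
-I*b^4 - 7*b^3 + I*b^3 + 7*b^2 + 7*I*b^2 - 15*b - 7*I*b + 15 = (b - 1)*(b - 5*I)*(b - 3*I)*(-I*b + 1)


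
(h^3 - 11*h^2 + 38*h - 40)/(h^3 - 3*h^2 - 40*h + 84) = (h^2 - 9*h + 20)/(h^2 - h - 42)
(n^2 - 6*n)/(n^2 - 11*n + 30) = n/(n - 5)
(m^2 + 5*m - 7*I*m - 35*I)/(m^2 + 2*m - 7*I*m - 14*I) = (m + 5)/(m + 2)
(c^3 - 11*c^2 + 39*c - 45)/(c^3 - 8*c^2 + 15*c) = (c - 3)/c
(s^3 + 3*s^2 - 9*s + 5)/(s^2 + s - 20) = (s^2 - 2*s + 1)/(s - 4)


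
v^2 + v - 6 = (v - 2)*(v + 3)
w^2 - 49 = (w - 7)*(w + 7)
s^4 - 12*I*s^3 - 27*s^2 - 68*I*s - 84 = (s - 7*I)*(s - 6*I)*(s - I)*(s + 2*I)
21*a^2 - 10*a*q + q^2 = (-7*a + q)*(-3*a + q)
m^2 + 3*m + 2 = (m + 1)*(m + 2)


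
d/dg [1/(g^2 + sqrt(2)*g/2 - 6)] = 2*(-4*g - sqrt(2))/(2*g^2 + sqrt(2)*g - 12)^2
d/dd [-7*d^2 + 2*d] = 2 - 14*d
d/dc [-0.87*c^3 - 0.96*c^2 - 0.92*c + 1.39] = -2.61*c^2 - 1.92*c - 0.92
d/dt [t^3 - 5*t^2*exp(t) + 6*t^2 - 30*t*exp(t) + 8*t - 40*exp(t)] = -5*t^2*exp(t) + 3*t^2 - 40*t*exp(t) + 12*t - 70*exp(t) + 8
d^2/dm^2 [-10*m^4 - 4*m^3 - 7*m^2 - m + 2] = -120*m^2 - 24*m - 14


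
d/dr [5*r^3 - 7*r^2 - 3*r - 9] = 15*r^2 - 14*r - 3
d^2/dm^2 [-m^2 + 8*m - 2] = -2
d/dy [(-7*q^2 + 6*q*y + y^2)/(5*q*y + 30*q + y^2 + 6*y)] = (2*(3*q + y)*(5*q*y + 30*q + y^2 + 6*y) - (5*q + 2*y + 6)*(-7*q^2 + 6*q*y + y^2))/(5*q*y + 30*q + y^2 + 6*y)^2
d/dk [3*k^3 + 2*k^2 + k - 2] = 9*k^2 + 4*k + 1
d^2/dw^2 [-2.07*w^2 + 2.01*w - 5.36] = -4.14000000000000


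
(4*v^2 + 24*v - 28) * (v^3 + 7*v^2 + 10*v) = 4*v^5 + 52*v^4 + 180*v^3 + 44*v^2 - 280*v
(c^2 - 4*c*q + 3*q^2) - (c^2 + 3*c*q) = -7*c*q + 3*q^2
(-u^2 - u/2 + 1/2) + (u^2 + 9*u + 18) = 17*u/2 + 37/2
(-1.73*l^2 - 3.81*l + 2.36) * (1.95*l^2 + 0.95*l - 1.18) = -3.3735*l^4 - 9.073*l^3 + 3.0239*l^2 + 6.7378*l - 2.7848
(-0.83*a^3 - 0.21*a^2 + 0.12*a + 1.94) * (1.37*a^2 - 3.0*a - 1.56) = -1.1371*a^5 + 2.2023*a^4 + 2.0892*a^3 + 2.6254*a^2 - 6.0072*a - 3.0264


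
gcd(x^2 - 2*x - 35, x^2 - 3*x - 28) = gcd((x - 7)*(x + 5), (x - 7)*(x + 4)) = x - 7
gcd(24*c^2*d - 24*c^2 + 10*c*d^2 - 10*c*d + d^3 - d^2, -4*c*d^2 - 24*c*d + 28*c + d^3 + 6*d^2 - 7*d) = d - 1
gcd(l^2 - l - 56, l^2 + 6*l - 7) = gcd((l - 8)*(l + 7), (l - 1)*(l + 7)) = l + 7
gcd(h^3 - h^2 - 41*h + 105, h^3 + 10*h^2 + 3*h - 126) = h^2 + 4*h - 21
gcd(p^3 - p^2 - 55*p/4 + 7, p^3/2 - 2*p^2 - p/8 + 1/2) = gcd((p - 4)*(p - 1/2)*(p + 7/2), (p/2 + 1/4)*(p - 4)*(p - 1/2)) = p^2 - 9*p/2 + 2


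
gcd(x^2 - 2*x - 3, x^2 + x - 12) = x - 3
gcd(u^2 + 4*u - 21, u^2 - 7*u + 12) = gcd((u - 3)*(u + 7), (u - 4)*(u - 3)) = u - 3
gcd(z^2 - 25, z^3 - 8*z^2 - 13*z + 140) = z - 5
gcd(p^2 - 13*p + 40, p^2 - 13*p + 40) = p^2 - 13*p + 40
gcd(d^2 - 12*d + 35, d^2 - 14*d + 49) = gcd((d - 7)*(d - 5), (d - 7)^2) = d - 7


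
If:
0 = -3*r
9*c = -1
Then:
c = -1/9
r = 0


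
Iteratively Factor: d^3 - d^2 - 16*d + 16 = (d - 1)*(d^2 - 16) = (d - 4)*(d - 1)*(d + 4)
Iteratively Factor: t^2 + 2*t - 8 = (t + 4)*(t - 2)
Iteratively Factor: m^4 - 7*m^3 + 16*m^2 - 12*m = (m - 2)*(m^3 - 5*m^2 + 6*m) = (m - 2)^2*(m^2 - 3*m) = m*(m - 2)^2*(m - 3)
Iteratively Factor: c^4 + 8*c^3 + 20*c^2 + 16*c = (c + 2)*(c^3 + 6*c^2 + 8*c) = (c + 2)^2*(c^2 + 4*c) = (c + 2)^2*(c + 4)*(c)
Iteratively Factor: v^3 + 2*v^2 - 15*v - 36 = (v - 4)*(v^2 + 6*v + 9) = (v - 4)*(v + 3)*(v + 3)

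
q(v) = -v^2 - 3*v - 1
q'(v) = -2*v - 3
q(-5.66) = -16.06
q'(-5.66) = 8.32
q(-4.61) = -8.42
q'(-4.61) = 6.22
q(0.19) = -1.61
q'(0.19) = -3.38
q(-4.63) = -8.55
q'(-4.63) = 6.26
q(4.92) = -39.97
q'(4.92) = -12.84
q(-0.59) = 0.42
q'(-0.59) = -1.82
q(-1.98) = 1.02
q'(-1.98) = 0.96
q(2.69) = -16.31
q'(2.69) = -8.38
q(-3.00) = -1.00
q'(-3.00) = 3.00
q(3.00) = -19.00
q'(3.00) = -9.00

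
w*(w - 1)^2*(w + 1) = w^4 - w^3 - w^2 + w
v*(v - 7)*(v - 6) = v^3 - 13*v^2 + 42*v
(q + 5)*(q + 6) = q^2 + 11*q + 30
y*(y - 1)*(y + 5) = y^3 + 4*y^2 - 5*y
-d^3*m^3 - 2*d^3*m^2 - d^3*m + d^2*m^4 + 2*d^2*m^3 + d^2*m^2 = m*(-d + m)*(d*m + d)^2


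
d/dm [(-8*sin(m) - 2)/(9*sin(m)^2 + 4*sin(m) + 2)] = 4*(18*sin(m)^2 + 9*sin(m) - 2)*cos(m)/(9*sin(m)^2 + 4*sin(m) + 2)^2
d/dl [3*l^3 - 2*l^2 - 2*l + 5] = 9*l^2 - 4*l - 2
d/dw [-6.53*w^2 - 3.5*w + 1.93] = -13.06*w - 3.5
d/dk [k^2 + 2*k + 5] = 2*k + 2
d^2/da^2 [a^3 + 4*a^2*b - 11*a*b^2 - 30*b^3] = 6*a + 8*b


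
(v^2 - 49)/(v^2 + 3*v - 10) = (v^2 - 49)/(v^2 + 3*v - 10)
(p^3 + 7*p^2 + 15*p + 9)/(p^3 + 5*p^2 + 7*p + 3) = (p + 3)/(p + 1)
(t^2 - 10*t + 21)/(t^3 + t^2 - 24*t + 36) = (t - 7)/(t^2 + 4*t - 12)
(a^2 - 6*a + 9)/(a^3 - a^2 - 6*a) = (a - 3)/(a*(a + 2))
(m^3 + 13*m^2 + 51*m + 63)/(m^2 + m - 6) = (m^2 + 10*m + 21)/(m - 2)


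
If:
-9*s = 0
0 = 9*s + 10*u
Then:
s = 0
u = 0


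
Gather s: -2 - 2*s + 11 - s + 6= 15 - 3*s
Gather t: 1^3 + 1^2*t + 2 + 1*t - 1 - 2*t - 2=0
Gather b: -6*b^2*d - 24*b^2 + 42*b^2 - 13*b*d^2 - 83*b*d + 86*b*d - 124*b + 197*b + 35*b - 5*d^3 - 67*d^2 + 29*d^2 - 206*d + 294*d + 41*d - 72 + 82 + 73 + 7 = b^2*(18 - 6*d) + b*(-13*d^2 + 3*d + 108) - 5*d^3 - 38*d^2 + 129*d + 90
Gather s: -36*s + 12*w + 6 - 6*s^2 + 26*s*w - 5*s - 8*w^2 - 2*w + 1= -6*s^2 + s*(26*w - 41) - 8*w^2 + 10*w + 7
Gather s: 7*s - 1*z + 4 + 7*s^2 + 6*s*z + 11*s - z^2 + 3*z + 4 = 7*s^2 + s*(6*z + 18) - z^2 + 2*z + 8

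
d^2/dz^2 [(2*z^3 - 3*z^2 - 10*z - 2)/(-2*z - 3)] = 2*(-8*z^3 - 36*z^2 - 54*z - 25)/(8*z^3 + 36*z^2 + 54*z + 27)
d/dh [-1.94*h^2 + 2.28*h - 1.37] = 2.28 - 3.88*h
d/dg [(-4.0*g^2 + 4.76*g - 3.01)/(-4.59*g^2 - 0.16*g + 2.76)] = (22.4884*g^2 - 49.7118*g + 12.656)/(21.0681*g^4 + 1.4688*g^3 - 25.3112*g^2 - 0.8832*g + 7.6176)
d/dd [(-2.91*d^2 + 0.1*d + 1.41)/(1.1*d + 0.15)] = (-3.201*d^2 - 0.873*d - 1.536)/(1.21*d^2 + 0.33*d + 0.0225)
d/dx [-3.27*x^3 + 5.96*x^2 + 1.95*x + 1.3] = -9.81*x^2 + 11.92*x + 1.95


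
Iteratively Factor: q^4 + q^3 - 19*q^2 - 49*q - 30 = (q + 1)*(q^3 - 19*q - 30) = (q - 5)*(q + 1)*(q^2 + 5*q + 6) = (q - 5)*(q + 1)*(q + 2)*(q + 3)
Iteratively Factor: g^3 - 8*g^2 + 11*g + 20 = (g + 1)*(g^2 - 9*g + 20) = (g - 4)*(g + 1)*(g - 5)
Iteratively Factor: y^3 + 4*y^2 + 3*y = (y)*(y^2 + 4*y + 3) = y*(y + 3)*(y + 1)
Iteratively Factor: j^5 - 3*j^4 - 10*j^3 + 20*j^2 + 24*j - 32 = (j - 4)*(j^4 + j^3 - 6*j^2 - 4*j + 8) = (j - 4)*(j + 2)*(j^3 - j^2 - 4*j + 4) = (j - 4)*(j - 1)*(j + 2)*(j^2 - 4) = (j - 4)*(j - 1)*(j + 2)^2*(j - 2)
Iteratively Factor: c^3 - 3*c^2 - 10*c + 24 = (c + 3)*(c^2 - 6*c + 8) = (c - 4)*(c + 3)*(c - 2)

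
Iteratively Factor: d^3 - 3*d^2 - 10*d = (d - 5)*(d^2 + 2*d) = d*(d - 5)*(d + 2)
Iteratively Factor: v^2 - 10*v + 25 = (v - 5)*(v - 5)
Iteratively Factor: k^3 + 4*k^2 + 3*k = (k + 1)*(k^2 + 3*k) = (k + 1)*(k + 3)*(k)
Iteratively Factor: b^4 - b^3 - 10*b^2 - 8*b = (b)*(b^3 - b^2 - 10*b - 8) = b*(b + 1)*(b^2 - 2*b - 8) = b*(b + 1)*(b + 2)*(b - 4)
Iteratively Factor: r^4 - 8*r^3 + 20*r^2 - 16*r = (r)*(r^3 - 8*r^2 + 20*r - 16) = r*(r - 4)*(r^2 - 4*r + 4) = r*(r - 4)*(r - 2)*(r - 2)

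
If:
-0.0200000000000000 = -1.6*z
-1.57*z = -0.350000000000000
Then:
No Solution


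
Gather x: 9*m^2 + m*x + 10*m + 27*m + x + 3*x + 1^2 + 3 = 9*m^2 + 37*m + x*(m + 4) + 4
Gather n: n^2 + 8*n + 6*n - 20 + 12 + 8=n^2 + 14*n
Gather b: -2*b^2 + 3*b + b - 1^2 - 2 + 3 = -2*b^2 + 4*b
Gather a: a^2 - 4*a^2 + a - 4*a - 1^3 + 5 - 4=-3*a^2 - 3*a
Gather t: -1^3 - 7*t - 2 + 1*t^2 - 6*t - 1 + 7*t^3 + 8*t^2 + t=7*t^3 + 9*t^2 - 12*t - 4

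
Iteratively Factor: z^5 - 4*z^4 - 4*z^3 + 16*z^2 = (z + 2)*(z^4 - 6*z^3 + 8*z^2) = z*(z + 2)*(z^3 - 6*z^2 + 8*z) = z*(z - 4)*(z + 2)*(z^2 - 2*z) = z^2*(z - 4)*(z + 2)*(z - 2)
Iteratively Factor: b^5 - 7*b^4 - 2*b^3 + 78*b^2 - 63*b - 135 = (b - 3)*(b^4 - 4*b^3 - 14*b^2 + 36*b + 45) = (b - 5)*(b - 3)*(b^3 + b^2 - 9*b - 9) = (b - 5)*(b - 3)*(b + 3)*(b^2 - 2*b - 3) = (b - 5)*(b - 3)^2*(b + 3)*(b + 1)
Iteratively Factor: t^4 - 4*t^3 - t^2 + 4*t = (t + 1)*(t^3 - 5*t^2 + 4*t) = t*(t + 1)*(t^2 - 5*t + 4) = t*(t - 4)*(t + 1)*(t - 1)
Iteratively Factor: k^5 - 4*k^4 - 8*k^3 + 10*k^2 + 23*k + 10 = (k + 1)*(k^4 - 5*k^3 - 3*k^2 + 13*k + 10) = (k - 2)*(k + 1)*(k^3 - 3*k^2 - 9*k - 5) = (k - 5)*(k - 2)*(k + 1)*(k^2 + 2*k + 1) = (k - 5)*(k - 2)*(k + 1)^2*(k + 1)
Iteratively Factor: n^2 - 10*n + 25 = (n - 5)*(n - 5)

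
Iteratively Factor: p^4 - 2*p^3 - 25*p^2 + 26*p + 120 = (p + 2)*(p^3 - 4*p^2 - 17*p + 60) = (p + 2)*(p + 4)*(p^2 - 8*p + 15) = (p - 3)*(p + 2)*(p + 4)*(p - 5)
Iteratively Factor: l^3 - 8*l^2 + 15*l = (l)*(l^2 - 8*l + 15) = l*(l - 3)*(l - 5)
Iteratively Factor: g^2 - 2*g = (g)*(g - 2)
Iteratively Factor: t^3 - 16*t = (t + 4)*(t^2 - 4*t) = t*(t + 4)*(t - 4)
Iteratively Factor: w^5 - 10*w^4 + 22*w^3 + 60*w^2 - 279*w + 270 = (w - 2)*(w^4 - 8*w^3 + 6*w^2 + 72*w - 135) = (w - 3)*(w - 2)*(w^3 - 5*w^2 - 9*w + 45) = (w - 3)^2*(w - 2)*(w^2 - 2*w - 15) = (w - 5)*(w - 3)^2*(w - 2)*(w + 3)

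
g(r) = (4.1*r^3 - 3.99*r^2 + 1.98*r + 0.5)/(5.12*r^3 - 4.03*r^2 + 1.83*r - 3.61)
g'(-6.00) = 0.00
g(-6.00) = 0.82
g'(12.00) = 0.00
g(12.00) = 0.79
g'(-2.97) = -0.00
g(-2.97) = 0.83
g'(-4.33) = 0.00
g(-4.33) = 0.83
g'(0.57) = -0.77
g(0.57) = -0.37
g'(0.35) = -0.29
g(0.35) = -0.27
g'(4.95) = 0.00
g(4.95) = 0.78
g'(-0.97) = -0.42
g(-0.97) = 0.64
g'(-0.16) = -0.90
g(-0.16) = -0.02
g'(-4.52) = 0.00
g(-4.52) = 0.83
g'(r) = (-15.36*r^2 + 8.06*r - 1.83)*(4.1*r^3 - 3.99*r^2 + 1.98*r + 0.5)/(5.12*r^3 - 4.03*r^2 + 1.83*r - 3.61)^2 + (12.3*r^2 - 7.98*r + 1.98)/(5.12*r^3 - 4.03*r^2 + 1.83*r - 3.61)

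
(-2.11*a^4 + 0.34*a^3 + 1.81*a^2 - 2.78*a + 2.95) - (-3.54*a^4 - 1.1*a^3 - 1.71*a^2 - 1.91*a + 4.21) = 1.43*a^4 + 1.44*a^3 + 3.52*a^2 - 0.87*a - 1.26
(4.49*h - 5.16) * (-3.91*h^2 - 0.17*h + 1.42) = -17.5559*h^3 + 19.4123*h^2 + 7.253*h - 7.3272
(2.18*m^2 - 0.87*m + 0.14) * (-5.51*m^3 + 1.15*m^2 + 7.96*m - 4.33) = -12.0118*m^5 + 7.3007*m^4 + 15.5809*m^3 - 16.2036*m^2 + 4.8815*m - 0.6062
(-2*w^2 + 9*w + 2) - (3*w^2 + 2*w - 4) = -5*w^2 + 7*w + 6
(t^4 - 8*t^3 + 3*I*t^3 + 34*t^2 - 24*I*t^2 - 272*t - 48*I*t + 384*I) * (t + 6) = t^5 - 2*t^4 + 3*I*t^4 - 14*t^3 - 6*I*t^3 - 68*t^2 - 192*I*t^2 - 1632*t + 96*I*t + 2304*I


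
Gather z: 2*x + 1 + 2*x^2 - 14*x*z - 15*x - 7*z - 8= 2*x^2 - 13*x + z*(-14*x - 7) - 7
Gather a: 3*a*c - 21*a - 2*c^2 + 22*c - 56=a*(3*c - 21) - 2*c^2 + 22*c - 56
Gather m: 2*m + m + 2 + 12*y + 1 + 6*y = 3*m + 18*y + 3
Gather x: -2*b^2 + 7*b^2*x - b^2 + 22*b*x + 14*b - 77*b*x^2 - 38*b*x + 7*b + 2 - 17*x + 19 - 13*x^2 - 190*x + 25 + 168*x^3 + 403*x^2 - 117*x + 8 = -3*b^2 + 21*b + 168*x^3 + x^2*(390 - 77*b) + x*(7*b^2 - 16*b - 324) + 54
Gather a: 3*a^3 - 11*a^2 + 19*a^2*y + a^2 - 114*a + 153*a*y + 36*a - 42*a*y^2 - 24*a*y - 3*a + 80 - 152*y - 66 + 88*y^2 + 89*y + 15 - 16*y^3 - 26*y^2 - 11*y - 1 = 3*a^3 + a^2*(19*y - 10) + a*(-42*y^2 + 129*y - 81) - 16*y^3 + 62*y^2 - 74*y + 28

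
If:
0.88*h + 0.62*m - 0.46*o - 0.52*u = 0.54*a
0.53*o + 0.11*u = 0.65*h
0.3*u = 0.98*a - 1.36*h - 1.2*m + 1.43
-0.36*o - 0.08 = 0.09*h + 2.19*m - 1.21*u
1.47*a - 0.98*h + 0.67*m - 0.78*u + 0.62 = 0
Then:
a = -0.40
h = -0.57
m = 1.08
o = -1.04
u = 1.68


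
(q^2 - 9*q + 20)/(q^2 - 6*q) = (q^2 - 9*q + 20)/(q*(q - 6))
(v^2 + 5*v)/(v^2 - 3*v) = (v + 5)/(v - 3)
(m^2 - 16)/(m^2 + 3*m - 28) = (m + 4)/(m + 7)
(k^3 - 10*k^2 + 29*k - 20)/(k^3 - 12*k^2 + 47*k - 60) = (k - 1)/(k - 3)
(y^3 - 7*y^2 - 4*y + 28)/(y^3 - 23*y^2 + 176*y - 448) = (y^2 - 4)/(y^2 - 16*y + 64)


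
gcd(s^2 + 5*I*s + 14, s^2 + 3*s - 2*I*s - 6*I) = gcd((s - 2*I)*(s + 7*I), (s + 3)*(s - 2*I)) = s - 2*I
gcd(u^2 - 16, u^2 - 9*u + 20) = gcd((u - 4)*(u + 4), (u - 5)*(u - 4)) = u - 4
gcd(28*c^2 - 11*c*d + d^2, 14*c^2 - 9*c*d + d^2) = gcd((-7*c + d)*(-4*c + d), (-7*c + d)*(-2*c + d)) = 7*c - d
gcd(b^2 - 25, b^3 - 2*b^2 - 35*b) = b + 5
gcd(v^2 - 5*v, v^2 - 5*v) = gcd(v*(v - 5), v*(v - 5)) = v^2 - 5*v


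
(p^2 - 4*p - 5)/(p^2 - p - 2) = (p - 5)/(p - 2)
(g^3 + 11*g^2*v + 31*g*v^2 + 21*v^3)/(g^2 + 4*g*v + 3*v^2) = g + 7*v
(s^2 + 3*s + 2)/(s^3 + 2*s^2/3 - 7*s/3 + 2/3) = 3*(s + 1)/(3*s^2 - 4*s + 1)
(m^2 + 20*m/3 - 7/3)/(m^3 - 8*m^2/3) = (3*m^2 + 20*m - 7)/(m^2*(3*m - 8))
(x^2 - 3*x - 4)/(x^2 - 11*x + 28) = (x + 1)/(x - 7)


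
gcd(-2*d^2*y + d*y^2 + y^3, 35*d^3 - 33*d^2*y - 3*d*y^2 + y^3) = -d + y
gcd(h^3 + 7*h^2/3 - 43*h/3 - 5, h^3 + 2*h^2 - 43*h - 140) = h + 5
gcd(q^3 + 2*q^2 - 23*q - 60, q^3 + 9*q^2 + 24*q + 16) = q + 4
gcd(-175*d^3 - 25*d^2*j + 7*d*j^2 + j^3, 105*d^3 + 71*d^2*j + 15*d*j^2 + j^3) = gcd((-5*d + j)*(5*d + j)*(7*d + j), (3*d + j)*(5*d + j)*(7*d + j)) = 35*d^2 + 12*d*j + j^2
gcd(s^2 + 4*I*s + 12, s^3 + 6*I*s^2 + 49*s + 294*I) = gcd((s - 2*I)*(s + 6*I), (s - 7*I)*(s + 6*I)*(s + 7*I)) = s + 6*I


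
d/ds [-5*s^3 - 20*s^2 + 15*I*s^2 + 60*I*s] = -15*s^2 + s*(-40 + 30*I) + 60*I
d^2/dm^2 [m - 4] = 0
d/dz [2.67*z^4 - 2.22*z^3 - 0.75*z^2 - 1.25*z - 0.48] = 10.68*z^3 - 6.66*z^2 - 1.5*z - 1.25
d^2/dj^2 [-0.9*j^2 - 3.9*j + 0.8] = -1.80000000000000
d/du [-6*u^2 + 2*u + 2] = 2 - 12*u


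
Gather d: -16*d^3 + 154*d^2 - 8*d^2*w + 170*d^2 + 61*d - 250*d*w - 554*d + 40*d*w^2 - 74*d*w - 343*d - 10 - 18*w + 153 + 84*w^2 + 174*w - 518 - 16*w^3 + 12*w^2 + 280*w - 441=-16*d^3 + d^2*(324 - 8*w) + d*(40*w^2 - 324*w - 836) - 16*w^3 + 96*w^2 + 436*w - 816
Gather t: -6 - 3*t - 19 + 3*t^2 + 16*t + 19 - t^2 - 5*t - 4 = 2*t^2 + 8*t - 10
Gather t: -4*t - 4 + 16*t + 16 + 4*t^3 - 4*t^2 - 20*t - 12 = 4*t^3 - 4*t^2 - 8*t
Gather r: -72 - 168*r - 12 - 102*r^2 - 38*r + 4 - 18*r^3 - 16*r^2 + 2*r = -18*r^3 - 118*r^2 - 204*r - 80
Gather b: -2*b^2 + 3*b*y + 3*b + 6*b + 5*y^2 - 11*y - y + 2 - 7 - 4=-2*b^2 + b*(3*y + 9) + 5*y^2 - 12*y - 9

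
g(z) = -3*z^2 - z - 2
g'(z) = -6*z - 1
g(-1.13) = -4.70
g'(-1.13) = 5.78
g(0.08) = -2.10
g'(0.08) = -1.48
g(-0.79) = -3.08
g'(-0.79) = 3.74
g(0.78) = -4.61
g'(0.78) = -5.68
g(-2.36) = -16.35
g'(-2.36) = 13.16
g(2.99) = -31.81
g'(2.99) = -18.94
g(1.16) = -7.20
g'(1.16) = -7.96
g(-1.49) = -7.17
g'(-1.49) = 7.94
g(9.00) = -254.00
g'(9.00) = -55.00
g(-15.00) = -662.00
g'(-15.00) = 89.00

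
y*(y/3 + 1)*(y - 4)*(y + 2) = y^4/3 + y^3/3 - 14*y^2/3 - 8*y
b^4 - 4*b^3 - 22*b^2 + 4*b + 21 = (b - 7)*(b - 1)*(b + 1)*(b + 3)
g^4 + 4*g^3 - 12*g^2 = g^2*(g - 2)*(g + 6)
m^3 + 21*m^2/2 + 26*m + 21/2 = (m + 1/2)*(m + 3)*(m + 7)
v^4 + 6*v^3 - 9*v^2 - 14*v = v*(v - 2)*(v + 1)*(v + 7)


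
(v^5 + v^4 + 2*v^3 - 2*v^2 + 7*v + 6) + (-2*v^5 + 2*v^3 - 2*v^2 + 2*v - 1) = -v^5 + v^4 + 4*v^3 - 4*v^2 + 9*v + 5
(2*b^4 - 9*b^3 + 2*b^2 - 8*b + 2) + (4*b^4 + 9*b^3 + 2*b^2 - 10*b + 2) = 6*b^4 + 4*b^2 - 18*b + 4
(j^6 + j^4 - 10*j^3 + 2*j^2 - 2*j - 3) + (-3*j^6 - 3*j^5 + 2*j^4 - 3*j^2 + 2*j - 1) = -2*j^6 - 3*j^5 + 3*j^4 - 10*j^3 - j^2 - 4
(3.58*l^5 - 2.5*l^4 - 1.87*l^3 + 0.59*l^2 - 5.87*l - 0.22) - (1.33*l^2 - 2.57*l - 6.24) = 3.58*l^5 - 2.5*l^4 - 1.87*l^3 - 0.74*l^2 - 3.3*l + 6.02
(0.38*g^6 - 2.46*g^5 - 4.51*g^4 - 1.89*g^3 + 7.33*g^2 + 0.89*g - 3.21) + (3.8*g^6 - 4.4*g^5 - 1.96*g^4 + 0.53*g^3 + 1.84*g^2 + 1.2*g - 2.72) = 4.18*g^6 - 6.86*g^5 - 6.47*g^4 - 1.36*g^3 + 9.17*g^2 + 2.09*g - 5.93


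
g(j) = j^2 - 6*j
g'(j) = 2*j - 6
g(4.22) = -7.51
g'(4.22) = 2.44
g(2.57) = -8.82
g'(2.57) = -0.86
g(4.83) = -5.65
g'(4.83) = 3.66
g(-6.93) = 89.60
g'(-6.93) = -19.86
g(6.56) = 3.67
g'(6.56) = 7.12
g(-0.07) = 0.42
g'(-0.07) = -6.14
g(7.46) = 10.89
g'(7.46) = 8.92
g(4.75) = -5.94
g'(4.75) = 3.50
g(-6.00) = 72.00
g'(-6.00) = -18.00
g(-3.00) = 27.00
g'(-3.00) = -12.00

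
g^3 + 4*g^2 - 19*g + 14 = (g - 2)*(g - 1)*(g + 7)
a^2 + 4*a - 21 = (a - 3)*(a + 7)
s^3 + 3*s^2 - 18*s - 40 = (s - 4)*(s + 2)*(s + 5)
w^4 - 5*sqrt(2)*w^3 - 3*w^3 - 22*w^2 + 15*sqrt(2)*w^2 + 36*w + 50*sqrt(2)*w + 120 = (w - 5)*(w + 2)*(w - 6*sqrt(2))*(w + sqrt(2))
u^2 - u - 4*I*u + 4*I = (u - 1)*(u - 4*I)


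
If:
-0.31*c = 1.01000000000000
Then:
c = -3.26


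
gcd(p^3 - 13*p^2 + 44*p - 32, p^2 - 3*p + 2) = p - 1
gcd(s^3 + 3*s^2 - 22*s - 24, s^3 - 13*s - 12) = s^2 - 3*s - 4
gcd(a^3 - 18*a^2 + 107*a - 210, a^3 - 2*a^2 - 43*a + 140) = a - 5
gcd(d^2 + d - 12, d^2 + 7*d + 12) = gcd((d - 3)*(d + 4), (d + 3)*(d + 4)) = d + 4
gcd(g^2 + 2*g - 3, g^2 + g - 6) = g + 3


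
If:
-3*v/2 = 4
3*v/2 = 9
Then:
No Solution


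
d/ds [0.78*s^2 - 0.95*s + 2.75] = 1.56*s - 0.95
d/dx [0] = 0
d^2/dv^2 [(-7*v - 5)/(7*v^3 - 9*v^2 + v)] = 2*(-1029*v^5 - 147*v^4 + 2002*v^3 - 1320*v^2 + 135*v - 5)/(v^3*(343*v^6 - 1323*v^5 + 1848*v^4 - 1107*v^3 + 264*v^2 - 27*v + 1))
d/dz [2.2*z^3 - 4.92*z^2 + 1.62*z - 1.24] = 6.6*z^2 - 9.84*z + 1.62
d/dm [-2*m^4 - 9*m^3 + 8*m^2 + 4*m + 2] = -8*m^3 - 27*m^2 + 16*m + 4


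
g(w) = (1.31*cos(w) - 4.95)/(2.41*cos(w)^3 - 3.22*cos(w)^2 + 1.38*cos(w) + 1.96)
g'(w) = (1.31*cos(w) - 4.95)*(7.23*sin(w)*cos(w)^2 - 6.44*sin(w)*cos(w) + 1.38*sin(w))/(2.41*cos(w)^3 - 3.22*cos(w)^2 + 1.38*cos(w) + 1.96)^2 - 1.31*sin(w)/(2.41*cos(w)^3 - 3.22*cos(w)^2 + 1.38*cos(w) + 1.96)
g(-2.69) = 1.68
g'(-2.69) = 2.47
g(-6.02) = -1.50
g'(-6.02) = -0.44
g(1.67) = -2.84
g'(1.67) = -4.03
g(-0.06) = -1.44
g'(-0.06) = 0.10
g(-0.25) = -1.49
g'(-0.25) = 0.42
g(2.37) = 3.75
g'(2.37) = -15.57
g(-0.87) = -1.90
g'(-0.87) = 0.62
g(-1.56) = -2.50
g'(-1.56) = 2.32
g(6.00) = -1.51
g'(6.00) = 0.47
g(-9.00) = 1.62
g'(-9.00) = 2.19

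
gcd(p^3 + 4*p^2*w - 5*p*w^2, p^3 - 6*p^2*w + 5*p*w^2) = p^2 - p*w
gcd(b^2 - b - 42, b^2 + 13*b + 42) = b + 6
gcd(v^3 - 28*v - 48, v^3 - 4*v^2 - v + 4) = 1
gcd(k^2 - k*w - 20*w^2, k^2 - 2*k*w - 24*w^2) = k + 4*w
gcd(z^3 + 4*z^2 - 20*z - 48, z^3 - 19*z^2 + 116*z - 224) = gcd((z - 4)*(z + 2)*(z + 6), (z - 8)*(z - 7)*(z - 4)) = z - 4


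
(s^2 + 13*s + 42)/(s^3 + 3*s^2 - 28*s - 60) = (s + 7)/(s^2 - 3*s - 10)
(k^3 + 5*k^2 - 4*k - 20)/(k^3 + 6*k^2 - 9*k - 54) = (k^3 + 5*k^2 - 4*k - 20)/(k^3 + 6*k^2 - 9*k - 54)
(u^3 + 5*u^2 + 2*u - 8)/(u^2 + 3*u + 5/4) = 4*(u^3 + 5*u^2 + 2*u - 8)/(4*u^2 + 12*u + 5)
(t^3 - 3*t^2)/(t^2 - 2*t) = t*(t - 3)/(t - 2)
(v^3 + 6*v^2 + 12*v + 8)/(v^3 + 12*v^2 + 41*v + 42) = (v^2 + 4*v + 4)/(v^2 + 10*v + 21)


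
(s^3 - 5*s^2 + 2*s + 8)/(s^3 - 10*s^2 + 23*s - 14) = (s^2 - 3*s - 4)/(s^2 - 8*s + 7)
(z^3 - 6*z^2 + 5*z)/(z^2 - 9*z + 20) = z*(z - 1)/(z - 4)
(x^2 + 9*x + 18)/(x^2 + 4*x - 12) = (x + 3)/(x - 2)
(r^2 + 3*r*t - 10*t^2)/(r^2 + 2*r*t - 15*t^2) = (r - 2*t)/(r - 3*t)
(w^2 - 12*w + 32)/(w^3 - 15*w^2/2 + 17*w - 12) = 2*(w - 8)/(2*w^2 - 7*w + 6)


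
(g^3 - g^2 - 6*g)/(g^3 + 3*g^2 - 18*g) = (g + 2)/(g + 6)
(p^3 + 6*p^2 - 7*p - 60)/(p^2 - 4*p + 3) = (p^2 + 9*p + 20)/(p - 1)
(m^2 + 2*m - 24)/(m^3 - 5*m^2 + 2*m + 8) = (m + 6)/(m^2 - m - 2)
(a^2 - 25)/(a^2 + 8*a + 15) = (a - 5)/(a + 3)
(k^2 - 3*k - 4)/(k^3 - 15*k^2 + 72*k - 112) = (k + 1)/(k^2 - 11*k + 28)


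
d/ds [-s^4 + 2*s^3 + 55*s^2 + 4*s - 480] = -4*s^3 + 6*s^2 + 110*s + 4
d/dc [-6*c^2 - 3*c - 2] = -12*c - 3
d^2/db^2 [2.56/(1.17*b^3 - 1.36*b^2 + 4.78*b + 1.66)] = ((6.9632 - 17.9712*b)*(1.17*b^3 - 1.36*b^2 + 4.78*b + 1.66) + 2.56*(3.51*b^2 - 2.72*b + 4.78)*(7.02*b^2 - 5.44*b + 9.56))/(1.17*b^3 - 1.36*b^2 + 4.78*b + 1.66)^3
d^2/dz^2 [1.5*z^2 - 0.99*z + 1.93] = 3.00000000000000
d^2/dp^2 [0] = 0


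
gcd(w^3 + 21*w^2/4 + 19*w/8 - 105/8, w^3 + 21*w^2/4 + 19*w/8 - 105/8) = w^3 + 21*w^2/4 + 19*w/8 - 105/8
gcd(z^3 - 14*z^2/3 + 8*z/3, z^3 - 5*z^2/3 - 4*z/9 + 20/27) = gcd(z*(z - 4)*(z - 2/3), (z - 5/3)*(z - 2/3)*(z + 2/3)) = z - 2/3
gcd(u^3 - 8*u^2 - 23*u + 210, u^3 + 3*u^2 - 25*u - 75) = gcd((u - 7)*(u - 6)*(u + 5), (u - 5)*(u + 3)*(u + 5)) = u + 5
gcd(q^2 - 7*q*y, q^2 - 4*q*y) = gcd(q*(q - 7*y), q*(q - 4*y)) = q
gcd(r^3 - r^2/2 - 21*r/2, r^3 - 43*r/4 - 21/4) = r^2 - r/2 - 21/2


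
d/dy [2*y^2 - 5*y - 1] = 4*y - 5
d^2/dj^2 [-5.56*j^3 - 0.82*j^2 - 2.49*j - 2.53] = -33.36*j - 1.64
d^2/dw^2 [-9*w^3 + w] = -54*w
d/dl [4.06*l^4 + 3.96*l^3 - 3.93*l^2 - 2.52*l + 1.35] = 16.24*l^3 + 11.88*l^2 - 7.86*l - 2.52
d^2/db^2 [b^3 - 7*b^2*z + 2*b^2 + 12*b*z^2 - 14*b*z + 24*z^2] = 6*b - 14*z + 4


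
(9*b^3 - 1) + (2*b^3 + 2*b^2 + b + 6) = 11*b^3 + 2*b^2 + b + 5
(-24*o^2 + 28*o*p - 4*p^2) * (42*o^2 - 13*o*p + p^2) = -1008*o^4 + 1488*o^3*p - 556*o^2*p^2 + 80*o*p^3 - 4*p^4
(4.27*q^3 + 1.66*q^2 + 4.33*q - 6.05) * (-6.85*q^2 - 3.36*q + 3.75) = -29.2495*q^5 - 25.7182*q^4 - 19.2256*q^3 + 33.1187*q^2 + 36.5655*q - 22.6875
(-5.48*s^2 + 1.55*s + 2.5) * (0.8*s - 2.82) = -4.384*s^3 + 16.6936*s^2 - 2.371*s - 7.05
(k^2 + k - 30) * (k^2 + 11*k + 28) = k^4 + 12*k^3 + 9*k^2 - 302*k - 840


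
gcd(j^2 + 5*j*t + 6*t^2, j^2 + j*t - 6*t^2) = j + 3*t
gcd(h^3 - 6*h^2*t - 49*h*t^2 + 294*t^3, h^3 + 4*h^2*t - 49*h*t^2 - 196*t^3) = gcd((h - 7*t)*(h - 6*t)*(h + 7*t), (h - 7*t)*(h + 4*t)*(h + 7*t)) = -h^2 + 49*t^2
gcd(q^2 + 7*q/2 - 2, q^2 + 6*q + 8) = q + 4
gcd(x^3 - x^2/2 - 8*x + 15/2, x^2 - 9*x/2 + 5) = x - 5/2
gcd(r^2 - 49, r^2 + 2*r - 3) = 1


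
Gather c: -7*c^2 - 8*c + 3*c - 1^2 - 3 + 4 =-7*c^2 - 5*c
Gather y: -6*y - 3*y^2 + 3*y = -3*y^2 - 3*y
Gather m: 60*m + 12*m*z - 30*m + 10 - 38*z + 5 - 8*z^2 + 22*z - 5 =m*(12*z + 30) - 8*z^2 - 16*z + 10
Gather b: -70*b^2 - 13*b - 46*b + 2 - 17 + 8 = -70*b^2 - 59*b - 7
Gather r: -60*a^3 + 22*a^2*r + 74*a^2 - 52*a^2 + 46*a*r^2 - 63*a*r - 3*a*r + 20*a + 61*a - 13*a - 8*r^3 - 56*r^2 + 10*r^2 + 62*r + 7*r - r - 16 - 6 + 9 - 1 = -60*a^3 + 22*a^2 + 68*a - 8*r^3 + r^2*(46*a - 46) + r*(22*a^2 - 66*a + 68) - 14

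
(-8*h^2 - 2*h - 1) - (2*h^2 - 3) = -10*h^2 - 2*h + 2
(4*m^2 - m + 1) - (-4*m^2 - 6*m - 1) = 8*m^2 + 5*m + 2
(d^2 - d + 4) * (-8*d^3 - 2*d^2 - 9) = -8*d^5 + 6*d^4 - 30*d^3 - 17*d^2 + 9*d - 36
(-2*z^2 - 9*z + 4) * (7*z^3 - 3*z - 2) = -14*z^5 - 63*z^4 + 34*z^3 + 31*z^2 + 6*z - 8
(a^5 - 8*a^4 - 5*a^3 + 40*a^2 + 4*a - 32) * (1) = a^5 - 8*a^4 - 5*a^3 + 40*a^2 + 4*a - 32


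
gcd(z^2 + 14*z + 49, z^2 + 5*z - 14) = z + 7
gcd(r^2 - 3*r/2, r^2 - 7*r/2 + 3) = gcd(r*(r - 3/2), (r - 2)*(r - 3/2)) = r - 3/2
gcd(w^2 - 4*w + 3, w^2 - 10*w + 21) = w - 3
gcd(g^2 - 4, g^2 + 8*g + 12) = g + 2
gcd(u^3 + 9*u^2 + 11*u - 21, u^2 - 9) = u + 3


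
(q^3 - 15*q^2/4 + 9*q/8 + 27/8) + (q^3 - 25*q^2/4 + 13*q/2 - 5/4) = 2*q^3 - 10*q^2 + 61*q/8 + 17/8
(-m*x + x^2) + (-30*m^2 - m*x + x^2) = -30*m^2 - 2*m*x + 2*x^2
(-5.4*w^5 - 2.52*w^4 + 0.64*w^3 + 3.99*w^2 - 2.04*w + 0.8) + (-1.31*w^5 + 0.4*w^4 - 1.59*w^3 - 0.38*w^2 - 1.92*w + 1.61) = -6.71*w^5 - 2.12*w^4 - 0.95*w^3 + 3.61*w^2 - 3.96*w + 2.41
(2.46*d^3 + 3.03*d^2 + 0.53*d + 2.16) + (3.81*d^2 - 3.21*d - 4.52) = 2.46*d^3 + 6.84*d^2 - 2.68*d - 2.36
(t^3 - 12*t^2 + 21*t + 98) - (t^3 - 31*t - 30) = -12*t^2 + 52*t + 128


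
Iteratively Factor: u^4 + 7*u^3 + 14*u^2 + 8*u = (u + 2)*(u^3 + 5*u^2 + 4*u) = (u + 2)*(u + 4)*(u^2 + u) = (u + 1)*(u + 2)*(u + 4)*(u)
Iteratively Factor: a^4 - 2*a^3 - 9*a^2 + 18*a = (a + 3)*(a^3 - 5*a^2 + 6*a) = (a - 3)*(a + 3)*(a^2 - 2*a) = (a - 3)*(a - 2)*(a + 3)*(a)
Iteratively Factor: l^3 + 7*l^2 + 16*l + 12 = (l + 3)*(l^2 + 4*l + 4) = (l + 2)*(l + 3)*(l + 2)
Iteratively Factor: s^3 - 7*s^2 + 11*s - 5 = (s - 1)*(s^2 - 6*s + 5) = (s - 5)*(s - 1)*(s - 1)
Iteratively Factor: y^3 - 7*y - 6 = (y - 3)*(y^2 + 3*y + 2) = (y - 3)*(y + 1)*(y + 2)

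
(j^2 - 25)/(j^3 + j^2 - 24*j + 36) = (j^2 - 25)/(j^3 + j^2 - 24*j + 36)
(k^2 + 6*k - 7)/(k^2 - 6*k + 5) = (k + 7)/(k - 5)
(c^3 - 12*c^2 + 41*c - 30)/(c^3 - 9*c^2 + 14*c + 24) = (c^2 - 6*c + 5)/(c^2 - 3*c - 4)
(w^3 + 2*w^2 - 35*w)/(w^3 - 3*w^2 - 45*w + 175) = w/(w - 5)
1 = 1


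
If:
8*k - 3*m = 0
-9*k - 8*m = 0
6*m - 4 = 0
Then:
No Solution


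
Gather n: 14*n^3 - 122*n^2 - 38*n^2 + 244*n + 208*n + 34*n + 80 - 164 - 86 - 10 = 14*n^3 - 160*n^2 + 486*n - 180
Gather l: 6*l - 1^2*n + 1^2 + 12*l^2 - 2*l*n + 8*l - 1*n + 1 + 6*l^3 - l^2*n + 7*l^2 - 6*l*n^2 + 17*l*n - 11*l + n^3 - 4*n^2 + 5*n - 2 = 6*l^3 + l^2*(19 - n) + l*(-6*n^2 + 15*n + 3) + n^3 - 4*n^2 + 3*n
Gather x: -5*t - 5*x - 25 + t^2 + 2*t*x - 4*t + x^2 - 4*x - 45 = t^2 - 9*t + x^2 + x*(2*t - 9) - 70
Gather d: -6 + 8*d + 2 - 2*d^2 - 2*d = -2*d^2 + 6*d - 4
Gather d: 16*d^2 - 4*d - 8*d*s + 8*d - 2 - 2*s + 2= 16*d^2 + d*(4 - 8*s) - 2*s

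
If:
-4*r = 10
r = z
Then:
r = -5/2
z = -5/2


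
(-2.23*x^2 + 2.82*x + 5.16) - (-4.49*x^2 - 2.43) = 2.26*x^2 + 2.82*x + 7.59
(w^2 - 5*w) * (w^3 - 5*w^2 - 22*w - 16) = w^5 - 10*w^4 + 3*w^3 + 94*w^2 + 80*w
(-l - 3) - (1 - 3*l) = 2*l - 4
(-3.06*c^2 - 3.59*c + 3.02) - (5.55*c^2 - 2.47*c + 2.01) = -8.61*c^2 - 1.12*c + 1.01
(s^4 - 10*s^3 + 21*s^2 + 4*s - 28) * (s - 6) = s^5 - 16*s^4 + 81*s^3 - 122*s^2 - 52*s + 168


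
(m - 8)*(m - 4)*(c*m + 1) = c*m^3 - 12*c*m^2 + 32*c*m + m^2 - 12*m + 32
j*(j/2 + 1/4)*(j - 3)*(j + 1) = j^4/2 - 3*j^3/4 - 2*j^2 - 3*j/4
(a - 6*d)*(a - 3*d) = a^2 - 9*a*d + 18*d^2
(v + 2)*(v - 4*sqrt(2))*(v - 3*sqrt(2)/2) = v^3 - 11*sqrt(2)*v^2/2 + 2*v^2 - 11*sqrt(2)*v + 12*v + 24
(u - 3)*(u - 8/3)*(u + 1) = u^3 - 14*u^2/3 + 7*u/3 + 8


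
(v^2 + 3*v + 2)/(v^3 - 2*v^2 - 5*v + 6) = (v + 1)/(v^2 - 4*v + 3)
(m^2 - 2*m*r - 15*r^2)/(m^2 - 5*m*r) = (m + 3*r)/m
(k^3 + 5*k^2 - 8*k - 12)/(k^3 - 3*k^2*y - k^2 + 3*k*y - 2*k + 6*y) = (-k - 6)/(-k + 3*y)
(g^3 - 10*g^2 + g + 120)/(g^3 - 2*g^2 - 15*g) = (g - 8)/g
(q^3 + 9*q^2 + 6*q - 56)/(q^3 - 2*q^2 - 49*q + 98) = (q + 4)/(q - 7)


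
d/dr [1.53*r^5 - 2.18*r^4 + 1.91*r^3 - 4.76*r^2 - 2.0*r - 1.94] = 7.65*r^4 - 8.72*r^3 + 5.73*r^2 - 9.52*r - 2.0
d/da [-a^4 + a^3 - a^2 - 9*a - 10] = -4*a^3 + 3*a^2 - 2*a - 9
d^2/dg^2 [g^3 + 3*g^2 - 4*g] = 6*g + 6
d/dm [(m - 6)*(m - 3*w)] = 2*m - 3*w - 6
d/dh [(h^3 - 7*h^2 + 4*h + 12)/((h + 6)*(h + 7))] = (h^4 + 26*h^3 + 31*h^2 - 612*h + 12)/(h^4 + 26*h^3 + 253*h^2 + 1092*h + 1764)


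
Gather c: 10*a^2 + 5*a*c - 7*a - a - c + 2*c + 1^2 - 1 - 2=10*a^2 - 8*a + c*(5*a + 1) - 2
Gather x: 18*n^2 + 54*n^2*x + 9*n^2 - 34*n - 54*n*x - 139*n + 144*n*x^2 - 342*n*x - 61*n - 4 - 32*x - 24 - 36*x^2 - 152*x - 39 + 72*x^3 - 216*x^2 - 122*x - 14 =27*n^2 - 234*n + 72*x^3 + x^2*(144*n - 252) + x*(54*n^2 - 396*n - 306) - 81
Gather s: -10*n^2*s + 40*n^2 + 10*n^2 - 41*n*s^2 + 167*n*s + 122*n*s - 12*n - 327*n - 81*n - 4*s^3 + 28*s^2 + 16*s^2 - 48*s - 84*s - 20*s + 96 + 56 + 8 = 50*n^2 - 420*n - 4*s^3 + s^2*(44 - 41*n) + s*(-10*n^2 + 289*n - 152) + 160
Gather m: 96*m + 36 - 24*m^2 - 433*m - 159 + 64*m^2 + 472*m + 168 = 40*m^2 + 135*m + 45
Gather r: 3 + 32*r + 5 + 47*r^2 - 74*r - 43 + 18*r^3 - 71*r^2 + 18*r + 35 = 18*r^3 - 24*r^2 - 24*r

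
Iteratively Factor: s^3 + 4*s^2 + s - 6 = (s + 3)*(s^2 + s - 2) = (s - 1)*(s + 3)*(s + 2)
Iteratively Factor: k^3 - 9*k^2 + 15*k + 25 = (k + 1)*(k^2 - 10*k + 25) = (k - 5)*(k + 1)*(k - 5)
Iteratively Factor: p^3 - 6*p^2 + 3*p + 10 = (p + 1)*(p^2 - 7*p + 10) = (p - 5)*(p + 1)*(p - 2)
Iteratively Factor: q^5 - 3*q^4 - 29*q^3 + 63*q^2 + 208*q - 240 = (q - 1)*(q^4 - 2*q^3 - 31*q^2 + 32*q + 240) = (q - 1)*(q + 4)*(q^3 - 6*q^2 - 7*q + 60) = (q - 4)*(q - 1)*(q + 4)*(q^2 - 2*q - 15) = (q - 5)*(q - 4)*(q - 1)*(q + 4)*(q + 3)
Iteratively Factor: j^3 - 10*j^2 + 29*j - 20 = (j - 1)*(j^2 - 9*j + 20) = (j - 5)*(j - 1)*(j - 4)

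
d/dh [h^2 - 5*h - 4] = 2*h - 5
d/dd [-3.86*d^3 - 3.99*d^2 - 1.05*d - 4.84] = -11.58*d^2 - 7.98*d - 1.05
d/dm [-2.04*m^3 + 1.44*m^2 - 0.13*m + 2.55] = -6.12*m^2 + 2.88*m - 0.13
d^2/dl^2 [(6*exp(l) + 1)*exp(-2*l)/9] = 2*(3*exp(l) + 2)*exp(-2*l)/9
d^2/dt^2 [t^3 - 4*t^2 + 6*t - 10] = 6*t - 8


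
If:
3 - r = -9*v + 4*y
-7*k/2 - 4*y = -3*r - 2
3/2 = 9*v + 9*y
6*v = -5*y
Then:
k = -55/7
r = -17/2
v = -5/6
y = 1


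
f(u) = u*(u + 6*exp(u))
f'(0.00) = 6.00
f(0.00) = 0.00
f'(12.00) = 12694897.73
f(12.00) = 11718488.98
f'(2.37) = 221.04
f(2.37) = 157.73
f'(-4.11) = -8.53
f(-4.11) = 16.49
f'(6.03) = 17546.92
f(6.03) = 15076.93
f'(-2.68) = -6.05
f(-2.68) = 6.08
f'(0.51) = 16.11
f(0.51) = 5.36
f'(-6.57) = -13.19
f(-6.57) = 43.11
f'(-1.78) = -4.35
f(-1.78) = 1.37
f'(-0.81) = -1.11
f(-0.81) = -1.51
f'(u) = u*(6*exp(u) + 1) + u + 6*exp(u)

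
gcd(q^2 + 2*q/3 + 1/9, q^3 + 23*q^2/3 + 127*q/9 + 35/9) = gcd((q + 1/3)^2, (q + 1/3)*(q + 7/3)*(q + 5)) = q + 1/3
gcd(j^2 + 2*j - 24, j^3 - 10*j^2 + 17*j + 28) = j - 4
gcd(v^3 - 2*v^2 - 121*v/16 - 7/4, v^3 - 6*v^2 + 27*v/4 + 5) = v - 4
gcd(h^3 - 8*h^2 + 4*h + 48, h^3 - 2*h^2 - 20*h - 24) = h^2 - 4*h - 12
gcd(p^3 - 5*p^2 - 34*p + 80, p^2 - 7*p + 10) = p - 2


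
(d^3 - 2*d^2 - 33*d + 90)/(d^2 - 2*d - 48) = (d^2 - 8*d + 15)/(d - 8)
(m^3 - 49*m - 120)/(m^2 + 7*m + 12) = (m^2 - 3*m - 40)/(m + 4)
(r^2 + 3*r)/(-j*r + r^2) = (r + 3)/(-j + r)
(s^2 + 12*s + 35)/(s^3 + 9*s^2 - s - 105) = 1/(s - 3)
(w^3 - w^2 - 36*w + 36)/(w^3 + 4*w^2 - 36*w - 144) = (w - 1)/(w + 4)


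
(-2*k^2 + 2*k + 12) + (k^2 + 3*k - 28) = -k^2 + 5*k - 16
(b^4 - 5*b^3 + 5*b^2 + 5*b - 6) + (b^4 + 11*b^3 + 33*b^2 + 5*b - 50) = 2*b^4 + 6*b^3 + 38*b^2 + 10*b - 56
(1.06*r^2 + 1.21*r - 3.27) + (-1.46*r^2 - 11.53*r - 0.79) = -0.4*r^2 - 10.32*r - 4.06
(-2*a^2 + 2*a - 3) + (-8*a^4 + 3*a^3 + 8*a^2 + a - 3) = -8*a^4 + 3*a^3 + 6*a^2 + 3*a - 6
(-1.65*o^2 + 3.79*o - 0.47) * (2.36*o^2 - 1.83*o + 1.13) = -3.894*o^4 + 11.9639*o^3 - 9.9094*o^2 + 5.1428*o - 0.5311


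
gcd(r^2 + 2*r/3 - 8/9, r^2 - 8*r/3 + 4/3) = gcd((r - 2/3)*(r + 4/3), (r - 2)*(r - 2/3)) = r - 2/3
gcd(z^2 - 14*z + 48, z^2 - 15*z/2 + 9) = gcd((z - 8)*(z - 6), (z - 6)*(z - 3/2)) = z - 6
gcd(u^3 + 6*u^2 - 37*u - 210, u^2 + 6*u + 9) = 1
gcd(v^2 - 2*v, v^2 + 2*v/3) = v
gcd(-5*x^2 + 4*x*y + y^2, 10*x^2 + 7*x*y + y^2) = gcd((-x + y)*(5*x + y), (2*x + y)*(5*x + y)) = 5*x + y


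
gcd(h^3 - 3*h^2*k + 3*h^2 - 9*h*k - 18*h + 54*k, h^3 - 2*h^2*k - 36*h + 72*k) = h + 6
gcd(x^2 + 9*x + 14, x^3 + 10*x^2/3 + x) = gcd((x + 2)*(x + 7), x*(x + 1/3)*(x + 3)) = 1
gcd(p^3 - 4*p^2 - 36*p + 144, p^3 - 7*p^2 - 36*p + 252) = p^2 - 36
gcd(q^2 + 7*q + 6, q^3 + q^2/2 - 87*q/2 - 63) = q + 6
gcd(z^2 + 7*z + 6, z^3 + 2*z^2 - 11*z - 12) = z + 1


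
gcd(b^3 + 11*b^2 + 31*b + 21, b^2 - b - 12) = b + 3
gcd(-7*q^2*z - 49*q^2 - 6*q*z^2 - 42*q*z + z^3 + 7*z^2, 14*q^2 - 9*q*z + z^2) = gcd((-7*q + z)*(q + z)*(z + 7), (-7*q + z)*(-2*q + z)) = -7*q + z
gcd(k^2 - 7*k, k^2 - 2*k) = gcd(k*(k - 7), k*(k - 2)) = k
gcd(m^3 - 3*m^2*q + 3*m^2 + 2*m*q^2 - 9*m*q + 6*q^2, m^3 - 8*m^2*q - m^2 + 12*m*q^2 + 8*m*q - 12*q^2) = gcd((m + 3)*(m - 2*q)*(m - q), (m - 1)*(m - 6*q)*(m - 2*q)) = -m + 2*q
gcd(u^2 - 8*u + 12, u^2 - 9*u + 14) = u - 2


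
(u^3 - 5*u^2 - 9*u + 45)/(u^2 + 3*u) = u - 8 + 15/u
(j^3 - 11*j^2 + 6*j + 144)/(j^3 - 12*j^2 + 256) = (j^2 - 3*j - 18)/(j^2 - 4*j - 32)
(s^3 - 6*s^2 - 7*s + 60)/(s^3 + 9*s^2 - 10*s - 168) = (s^2 - 2*s - 15)/(s^2 + 13*s + 42)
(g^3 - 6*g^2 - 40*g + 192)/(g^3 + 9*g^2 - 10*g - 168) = (g - 8)/(g + 7)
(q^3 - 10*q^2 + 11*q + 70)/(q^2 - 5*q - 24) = (-q^3 + 10*q^2 - 11*q - 70)/(-q^2 + 5*q + 24)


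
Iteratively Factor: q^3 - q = (q - 1)*(q^2 + q) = (q - 1)*(q + 1)*(q)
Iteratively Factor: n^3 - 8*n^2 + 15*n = (n - 3)*(n^2 - 5*n) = n*(n - 3)*(n - 5)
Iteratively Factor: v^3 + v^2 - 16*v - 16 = (v - 4)*(v^2 + 5*v + 4) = (v - 4)*(v + 4)*(v + 1)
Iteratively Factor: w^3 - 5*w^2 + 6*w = (w)*(w^2 - 5*w + 6) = w*(w - 3)*(w - 2)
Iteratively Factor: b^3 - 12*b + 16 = (b + 4)*(b^2 - 4*b + 4) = (b - 2)*(b + 4)*(b - 2)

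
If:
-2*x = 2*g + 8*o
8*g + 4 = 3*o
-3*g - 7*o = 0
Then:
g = -28/65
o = 12/65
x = -4/13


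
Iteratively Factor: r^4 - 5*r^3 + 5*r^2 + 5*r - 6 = (r + 1)*(r^3 - 6*r^2 + 11*r - 6) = (r - 2)*(r + 1)*(r^2 - 4*r + 3) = (r - 3)*(r - 2)*(r + 1)*(r - 1)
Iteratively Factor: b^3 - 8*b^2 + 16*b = (b - 4)*(b^2 - 4*b) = (b - 4)^2*(b)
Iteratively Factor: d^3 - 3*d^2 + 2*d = (d - 1)*(d^2 - 2*d) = d*(d - 1)*(d - 2)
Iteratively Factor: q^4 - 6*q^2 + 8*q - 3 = (q - 1)*(q^3 + q^2 - 5*q + 3) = (q - 1)^2*(q^2 + 2*q - 3) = (q - 1)^3*(q + 3)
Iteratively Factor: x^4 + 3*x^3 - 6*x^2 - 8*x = (x + 4)*(x^3 - x^2 - 2*x) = (x - 2)*(x + 4)*(x^2 + x) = (x - 2)*(x + 1)*(x + 4)*(x)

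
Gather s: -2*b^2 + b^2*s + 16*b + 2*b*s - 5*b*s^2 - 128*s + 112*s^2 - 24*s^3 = -2*b^2 + 16*b - 24*s^3 + s^2*(112 - 5*b) + s*(b^2 + 2*b - 128)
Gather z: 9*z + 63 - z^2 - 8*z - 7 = -z^2 + z + 56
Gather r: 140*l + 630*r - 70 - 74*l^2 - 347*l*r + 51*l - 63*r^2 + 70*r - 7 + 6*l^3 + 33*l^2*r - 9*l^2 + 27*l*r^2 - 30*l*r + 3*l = 6*l^3 - 83*l^2 + 194*l + r^2*(27*l - 63) + r*(33*l^2 - 377*l + 700) - 77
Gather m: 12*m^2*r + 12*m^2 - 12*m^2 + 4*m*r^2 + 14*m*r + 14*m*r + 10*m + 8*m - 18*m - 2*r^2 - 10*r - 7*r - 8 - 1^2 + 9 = 12*m^2*r + m*(4*r^2 + 28*r) - 2*r^2 - 17*r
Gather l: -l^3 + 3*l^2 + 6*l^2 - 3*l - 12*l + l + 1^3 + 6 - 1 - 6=-l^3 + 9*l^2 - 14*l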